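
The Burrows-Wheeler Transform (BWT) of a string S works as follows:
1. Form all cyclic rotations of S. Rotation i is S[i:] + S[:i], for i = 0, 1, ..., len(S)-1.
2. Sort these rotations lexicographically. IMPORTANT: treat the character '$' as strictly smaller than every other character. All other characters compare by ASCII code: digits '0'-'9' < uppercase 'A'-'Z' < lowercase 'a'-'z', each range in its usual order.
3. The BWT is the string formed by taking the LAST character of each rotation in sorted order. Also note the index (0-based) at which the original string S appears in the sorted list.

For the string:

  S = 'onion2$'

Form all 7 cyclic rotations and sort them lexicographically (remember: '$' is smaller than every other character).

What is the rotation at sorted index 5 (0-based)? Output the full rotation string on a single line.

All 7 rotations (rotation i = S[i:]+S[:i]):
  rot[0] = onion2$
  rot[1] = nion2$o
  rot[2] = ion2$on
  rot[3] = on2$oni
  rot[4] = n2$onio
  rot[5] = 2$onion
  rot[6] = $onion2
Sorted (with $ < everything):
  sorted[0] = $onion2
  sorted[1] = 2$onion
  sorted[2] = ion2$on
  sorted[3] = n2$onio
  sorted[4] = nion2$o
  sorted[5] = on2$oni
  sorted[6] = onion2$
sorted[5] = on2$oni

Answer: on2$oni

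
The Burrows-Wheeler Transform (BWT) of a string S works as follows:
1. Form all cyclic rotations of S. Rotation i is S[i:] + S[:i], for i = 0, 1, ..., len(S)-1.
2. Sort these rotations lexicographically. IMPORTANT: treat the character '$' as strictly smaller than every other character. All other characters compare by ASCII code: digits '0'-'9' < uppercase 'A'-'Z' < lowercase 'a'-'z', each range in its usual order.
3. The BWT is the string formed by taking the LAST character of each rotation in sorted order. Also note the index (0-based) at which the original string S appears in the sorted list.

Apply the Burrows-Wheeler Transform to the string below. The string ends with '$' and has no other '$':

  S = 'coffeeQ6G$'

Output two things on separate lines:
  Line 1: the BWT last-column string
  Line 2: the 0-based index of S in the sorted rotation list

Answer: GQ6e$effoc
4

Derivation:
All 10 rotations (rotation i = S[i:]+S[:i]):
  rot[0] = coffeeQ6G$
  rot[1] = offeeQ6G$c
  rot[2] = ffeeQ6G$co
  rot[3] = feeQ6G$cof
  rot[4] = eeQ6G$coff
  rot[5] = eQ6G$coffe
  rot[6] = Q6G$coffee
  rot[7] = 6G$coffeeQ
  rot[8] = G$coffeeQ6
  rot[9] = $coffeeQ6G
Sorted (with $ < everything):
  sorted[0] = $coffeeQ6G  (last char: 'G')
  sorted[1] = 6G$coffeeQ  (last char: 'Q')
  sorted[2] = G$coffeeQ6  (last char: '6')
  sorted[3] = Q6G$coffee  (last char: 'e')
  sorted[4] = coffeeQ6G$  (last char: '$')
  sorted[5] = eQ6G$coffe  (last char: 'e')
  sorted[6] = eeQ6G$coff  (last char: 'f')
  sorted[7] = feeQ6G$cof  (last char: 'f')
  sorted[8] = ffeeQ6G$co  (last char: 'o')
  sorted[9] = offeeQ6G$c  (last char: 'c')
Last column: GQ6e$effoc
Original string S is at sorted index 4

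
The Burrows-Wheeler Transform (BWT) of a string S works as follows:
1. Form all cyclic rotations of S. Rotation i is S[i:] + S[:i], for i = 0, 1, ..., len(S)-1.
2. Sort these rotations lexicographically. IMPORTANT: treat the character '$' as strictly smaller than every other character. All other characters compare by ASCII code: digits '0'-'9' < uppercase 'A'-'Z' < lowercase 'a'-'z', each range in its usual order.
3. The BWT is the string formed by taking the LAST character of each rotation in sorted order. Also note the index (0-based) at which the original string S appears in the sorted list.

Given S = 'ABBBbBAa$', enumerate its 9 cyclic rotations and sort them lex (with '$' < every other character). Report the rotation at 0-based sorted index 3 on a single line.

All 9 rotations (rotation i = S[i:]+S[:i]):
  rot[0] = ABBBbBAa$
  rot[1] = BBBbBAa$A
  rot[2] = BBbBAa$AB
  rot[3] = BbBAa$ABB
  rot[4] = bBAa$ABBB
  rot[5] = BAa$ABBBb
  rot[6] = Aa$ABBBbB
  rot[7] = a$ABBBbBA
  rot[8] = $ABBBbBAa
Sorted (with $ < everything):
  sorted[0] = $ABBBbBAa
  sorted[1] = ABBBbBAa$
  sorted[2] = Aa$ABBBbB
  sorted[3] = BAa$ABBBb
  sorted[4] = BBBbBAa$A
  sorted[5] = BBbBAa$AB
  sorted[6] = BbBAa$ABB
  sorted[7] = a$ABBBbBA
  sorted[8] = bBAa$ABBB
sorted[3] = BAa$ABBBb

Answer: BAa$ABBBb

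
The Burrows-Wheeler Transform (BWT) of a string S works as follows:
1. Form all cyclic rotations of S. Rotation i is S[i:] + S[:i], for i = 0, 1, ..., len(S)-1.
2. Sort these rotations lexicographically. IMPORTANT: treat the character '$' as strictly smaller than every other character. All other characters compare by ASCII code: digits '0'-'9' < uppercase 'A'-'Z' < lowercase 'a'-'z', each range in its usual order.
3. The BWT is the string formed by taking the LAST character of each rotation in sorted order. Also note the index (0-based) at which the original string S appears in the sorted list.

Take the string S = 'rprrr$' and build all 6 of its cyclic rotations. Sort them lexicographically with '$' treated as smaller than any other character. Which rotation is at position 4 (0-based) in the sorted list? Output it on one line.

All 6 rotations (rotation i = S[i:]+S[:i]):
  rot[0] = rprrr$
  rot[1] = prrr$r
  rot[2] = rrr$rp
  rot[3] = rr$rpr
  rot[4] = r$rprr
  rot[5] = $rprrr
Sorted (with $ < everything):
  sorted[0] = $rprrr
  sorted[1] = prrr$r
  sorted[2] = r$rprr
  sorted[3] = rprrr$
  sorted[4] = rr$rpr
  sorted[5] = rrr$rp
sorted[4] = rr$rpr

Answer: rr$rpr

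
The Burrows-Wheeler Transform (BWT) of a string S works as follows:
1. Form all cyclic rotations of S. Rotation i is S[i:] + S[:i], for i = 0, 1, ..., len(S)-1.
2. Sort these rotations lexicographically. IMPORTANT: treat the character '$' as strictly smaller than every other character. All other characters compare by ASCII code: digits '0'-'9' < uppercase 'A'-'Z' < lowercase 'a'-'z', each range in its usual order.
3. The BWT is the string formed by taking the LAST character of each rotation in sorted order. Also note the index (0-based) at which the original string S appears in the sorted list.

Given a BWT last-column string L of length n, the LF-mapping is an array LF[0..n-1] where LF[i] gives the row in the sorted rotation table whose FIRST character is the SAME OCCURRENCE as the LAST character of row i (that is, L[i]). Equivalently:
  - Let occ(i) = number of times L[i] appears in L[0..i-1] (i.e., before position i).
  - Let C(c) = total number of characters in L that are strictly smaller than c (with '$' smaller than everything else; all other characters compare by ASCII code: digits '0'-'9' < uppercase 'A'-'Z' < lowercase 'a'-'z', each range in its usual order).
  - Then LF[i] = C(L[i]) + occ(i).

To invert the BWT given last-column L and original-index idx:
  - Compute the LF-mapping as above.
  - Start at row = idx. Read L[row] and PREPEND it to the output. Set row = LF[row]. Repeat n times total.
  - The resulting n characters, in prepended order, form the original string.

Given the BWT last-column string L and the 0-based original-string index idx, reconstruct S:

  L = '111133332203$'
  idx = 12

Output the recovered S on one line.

Answer: 332311032311$

Derivation:
LF mapping: 2 3 4 5 8 9 10 11 6 7 1 12 0
Walk LF starting at row 12, prepending L[row]:
  step 1: row=12, L[12]='$', prepend. Next row=LF[12]=0
  step 2: row=0, L[0]='1', prepend. Next row=LF[0]=2
  step 3: row=2, L[2]='1', prepend. Next row=LF[2]=4
  step 4: row=4, L[4]='3', prepend. Next row=LF[4]=8
  step 5: row=8, L[8]='2', prepend. Next row=LF[8]=6
  step 6: row=6, L[6]='3', prepend. Next row=LF[6]=10
  step 7: row=10, L[10]='0', prepend. Next row=LF[10]=1
  step 8: row=1, L[1]='1', prepend. Next row=LF[1]=3
  step 9: row=3, L[3]='1', prepend. Next row=LF[3]=5
  step 10: row=5, L[5]='3', prepend. Next row=LF[5]=9
  step 11: row=9, L[9]='2', prepend. Next row=LF[9]=7
  step 12: row=7, L[7]='3', prepend. Next row=LF[7]=11
  step 13: row=11, L[11]='3', prepend. Next row=LF[11]=12
Reversed output: 332311032311$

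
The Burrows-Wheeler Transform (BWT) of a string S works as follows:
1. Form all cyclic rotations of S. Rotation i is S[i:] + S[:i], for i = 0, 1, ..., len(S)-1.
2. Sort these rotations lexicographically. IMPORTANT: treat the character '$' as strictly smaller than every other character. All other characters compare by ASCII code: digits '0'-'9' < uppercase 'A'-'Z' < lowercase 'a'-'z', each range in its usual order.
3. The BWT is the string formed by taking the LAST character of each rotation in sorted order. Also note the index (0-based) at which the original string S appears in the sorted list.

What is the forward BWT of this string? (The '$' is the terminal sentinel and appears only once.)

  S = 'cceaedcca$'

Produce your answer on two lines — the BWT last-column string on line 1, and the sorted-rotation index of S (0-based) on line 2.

Answer: acecd$ceca
5

Derivation:
All 10 rotations (rotation i = S[i:]+S[:i]):
  rot[0] = cceaedcca$
  rot[1] = ceaedcca$c
  rot[2] = eaedcca$cc
  rot[3] = aedcca$cce
  rot[4] = edcca$ccea
  rot[5] = dcca$cceae
  rot[6] = cca$cceaed
  rot[7] = ca$cceaedc
  rot[8] = a$cceaedcc
  rot[9] = $cceaedcca
Sorted (with $ < everything):
  sorted[0] = $cceaedcca  (last char: 'a')
  sorted[1] = a$cceaedcc  (last char: 'c')
  sorted[2] = aedcca$cce  (last char: 'e')
  sorted[3] = ca$cceaedc  (last char: 'c')
  sorted[4] = cca$cceaed  (last char: 'd')
  sorted[5] = cceaedcca$  (last char: '$')
  sorted[6] = ceaedcca$c  (last char: 'c')
  sorted[7] = dcca$cceae  (last char: 'e')
  sorted[8] = eaedcca$cc  (last char: 'c')
  sorted[9] = edcca$ccea  (last char: 'a')
Last column: acecd$ceca
Original string S is at sorted index 5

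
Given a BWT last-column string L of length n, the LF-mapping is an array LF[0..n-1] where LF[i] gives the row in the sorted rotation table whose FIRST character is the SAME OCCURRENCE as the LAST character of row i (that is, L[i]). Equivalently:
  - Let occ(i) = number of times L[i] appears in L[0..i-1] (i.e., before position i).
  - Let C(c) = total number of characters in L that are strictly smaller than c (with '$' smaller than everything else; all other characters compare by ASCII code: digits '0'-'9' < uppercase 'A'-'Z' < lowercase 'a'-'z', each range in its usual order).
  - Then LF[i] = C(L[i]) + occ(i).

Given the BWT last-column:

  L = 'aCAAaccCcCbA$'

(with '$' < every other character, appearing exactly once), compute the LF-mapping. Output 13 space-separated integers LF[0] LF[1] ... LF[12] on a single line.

Answer: 7 4 1 2 8 10 11 5 12 6 9 3 0

Derivation:
Char counts: '$':1, 'A':3, 'C':3, 'a':2, 'b':1, 'c':3
C (first-col start): C('$')=0, C('A')=1, C('C')=4, C('a')=7, C('b')=9, C('c')=10
L[0]='a': occ=0, LF[0]=C('a')+0=7+0=7
L[1]='C': occ=0, LF[1]=C('C')+0=4+0=4
L[2]='A': occ=0, LF[2]=C('A')+0=1+0=1
L[3]='A': occ=1, LF[3]=C('A')+1=1+1=2
L[4]='a': occ=1, LF[4]=C('a')+1=7+1=8
L[5]='c': occ=0, LF[5]=C('c')+0=10+0=10
L[6]='c': occ=1, LF[6]=C('c')+1=10+1=11
L[7]='C': occ=1, LF[7]=C('C')+1=4+1=5
L[8]='c': occ=2, LF[8]=C('c')+2=10+2=12
L[9]='C': occ=2, LF[9]=C('C')+2=4+2=6
L[10]='b': occ=0, LF[10]=C('b')+0=9+0=9
L[11]='A': occ=2, LF[11]=C('A')+2=1+2=3
L[12]='$': occ=0, LF[12]=C('$')+0=0+0=0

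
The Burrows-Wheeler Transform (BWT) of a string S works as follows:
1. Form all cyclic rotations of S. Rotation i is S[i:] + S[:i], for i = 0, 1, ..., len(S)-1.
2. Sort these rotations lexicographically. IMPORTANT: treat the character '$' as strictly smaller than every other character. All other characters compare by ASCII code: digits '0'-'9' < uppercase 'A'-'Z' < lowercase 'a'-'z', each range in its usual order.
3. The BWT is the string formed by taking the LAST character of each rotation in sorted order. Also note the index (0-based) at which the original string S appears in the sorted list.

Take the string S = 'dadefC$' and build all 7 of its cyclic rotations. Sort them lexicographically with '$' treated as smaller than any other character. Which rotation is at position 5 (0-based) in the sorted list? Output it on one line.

All 7 rotations (rotation i = S[i:]+S[:i]):
  rot[0] = dadefC$
  rot[1] = adefC$d
  rot[2] = defC$da
  rot[3] = efC$dad
  rot[4] = fC$dade
  rot[5] = C$dadef
  rot[6] = $dadefC
Sorted (with $ < everything):
  sorted[0] = $dadefC
  sorted[1] = C$dadef
  sorted[2] = adefC$d
  sorted[3] = dadefC$
  sorted[4] = defC$da
  sorted[5] = efC$dad
  sorted[6] = fC$dade
sorted[5] = efC$dad

Answer: efC$dad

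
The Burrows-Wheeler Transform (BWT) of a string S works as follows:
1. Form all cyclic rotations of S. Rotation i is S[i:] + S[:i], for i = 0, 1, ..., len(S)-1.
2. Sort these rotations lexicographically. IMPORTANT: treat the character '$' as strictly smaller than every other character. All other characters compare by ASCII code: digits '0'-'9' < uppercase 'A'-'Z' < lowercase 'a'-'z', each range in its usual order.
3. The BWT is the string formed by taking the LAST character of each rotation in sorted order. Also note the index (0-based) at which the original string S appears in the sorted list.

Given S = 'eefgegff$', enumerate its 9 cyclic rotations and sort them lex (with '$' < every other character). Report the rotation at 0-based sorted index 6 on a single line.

All 9 rotations (rotation i = S[i:]+S[:i]):
  rot[0] = eefgegff$
  rot[1] = efgegff$e
  rot[2] = fgegff$ee
  rot[3] = gegff$eef
  rot[4] = egff$eefg
  rot[5] = gff$eefge
  rot[6] = ff$eefgeg
  rot[7] = f$eefgegf
  rot[8] = $eefgegff
Sorted (with $ < everything):
  sorted[0] = $eefgegff
  sorted[1] = eefgegff$
  sorted[2] = efgegff$e
  sorted[3] = egff$eefg
  sorted[4] = f$eefgegf
  sorted[5] = ff$eefgeg
  sorted[6] = fgegff$ee
  sorted[7] = gegff$eef
  sorted[8] = gff$eefge
sorted[6] = fgegff$ee

Answer: fgegff$ee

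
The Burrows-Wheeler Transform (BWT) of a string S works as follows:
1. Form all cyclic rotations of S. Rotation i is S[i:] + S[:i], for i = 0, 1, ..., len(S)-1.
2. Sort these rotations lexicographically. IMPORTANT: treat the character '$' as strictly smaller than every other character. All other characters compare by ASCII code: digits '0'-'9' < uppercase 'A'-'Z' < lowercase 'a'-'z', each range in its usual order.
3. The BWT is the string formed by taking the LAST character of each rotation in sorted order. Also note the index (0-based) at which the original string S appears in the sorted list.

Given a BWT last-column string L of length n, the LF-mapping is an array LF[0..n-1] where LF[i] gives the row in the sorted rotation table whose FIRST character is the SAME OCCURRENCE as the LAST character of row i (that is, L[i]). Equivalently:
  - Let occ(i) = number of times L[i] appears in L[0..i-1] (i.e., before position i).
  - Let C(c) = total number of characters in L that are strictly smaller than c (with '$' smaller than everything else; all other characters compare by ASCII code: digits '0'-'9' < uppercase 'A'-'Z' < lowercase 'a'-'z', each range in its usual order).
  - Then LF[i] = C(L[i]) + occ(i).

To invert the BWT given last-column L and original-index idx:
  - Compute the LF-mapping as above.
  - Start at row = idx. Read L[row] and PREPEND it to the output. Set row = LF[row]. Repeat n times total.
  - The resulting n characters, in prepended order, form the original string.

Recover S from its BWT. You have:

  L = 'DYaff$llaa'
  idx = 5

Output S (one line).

LF mapping: 1 2 3 6 7 0 8 9 4 5
Walk LF starting at row 5, prepending L[row]:
  step 1: row=5, L[5]='$', prepend. Next row=LF[5]=0
  step 2: row=0, L[0]='D', prepend. Next row=LF[0]=1
  step 3: row=1, L[1]='Y', prepend. Next row=LF[1]=2
  step 4: row=2, L[2]='a', prepend. Next row=LF[2]=3
  step 5: row=3, L[3]='f', prepend. Next row=LF[3]=6
  step 6: row=6, L[6]='l', prepend. Next row=LF[6]=8
  step 7: row=8, L[8]='a', prepend. Next row=LF[8]=4
  step 8: row=4, L[4]='f', prepend. Next row=LF[4]=7
  step 9: row=7, L[7]='l', prepend. Next row=LF[7]=9
  step 10: row=9, L[9]='a', prepend. Next row=LF[9]=5
Reversed output: alfalfaYD$

Answer: alfalfaYD$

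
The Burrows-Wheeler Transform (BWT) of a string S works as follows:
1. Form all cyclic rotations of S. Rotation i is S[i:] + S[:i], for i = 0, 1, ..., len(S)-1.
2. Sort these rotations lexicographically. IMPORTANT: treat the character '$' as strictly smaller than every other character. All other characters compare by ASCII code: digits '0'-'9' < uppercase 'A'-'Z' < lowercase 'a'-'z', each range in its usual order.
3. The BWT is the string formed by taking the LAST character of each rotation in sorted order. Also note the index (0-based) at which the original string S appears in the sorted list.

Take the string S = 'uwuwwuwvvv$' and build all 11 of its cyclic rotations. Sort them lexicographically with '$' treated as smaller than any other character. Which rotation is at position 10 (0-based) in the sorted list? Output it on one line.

All 11 rotations (rotation i = S[i:]+S[:i]):
  rot[0] = uwuwwuwvvv$
  rot[1] = wuwwuwvvv$u
  rot[2] = uwwuwvvv$uw
  rot[3] = wwuwvvv$uwu
  rot[4] = wuwvvv$uwuw
  rot[5] = uwvvv$uwuww
  rot[6] = wvvv$uwuwwu
  rot[7] = vvv$uwuwwuw
  rot[8] = vv$uwuwwuwv
  rot[9] = v$uwuwwuwvv
  rot[10] = $uwuwwuwvvv
Sorted (with $ < everything):
  sorted[0] = $uwuwwuwvvv
  sorted[1] = uwuwwuwvvv$
  sorted[2] = uwvvv$uwuww
  sorted[3] = uwwuwvvv$uw
  sorted[4] = v$uwuwwuwvv
  sorted[5] = vv$uwuwwuwv
  sorted[6] = vvv$uwuwwuw
  sorted[7] = wuwvvv$uwuw
  sorted[8] = wuwwuwvvv$u
  sorted[9] = wvvv$uwuwwu
  sorted[10] = wwuwvvv$uwu
sorted[10] = wwuwvvv$uwu

Answer: wwuwvvv$uwu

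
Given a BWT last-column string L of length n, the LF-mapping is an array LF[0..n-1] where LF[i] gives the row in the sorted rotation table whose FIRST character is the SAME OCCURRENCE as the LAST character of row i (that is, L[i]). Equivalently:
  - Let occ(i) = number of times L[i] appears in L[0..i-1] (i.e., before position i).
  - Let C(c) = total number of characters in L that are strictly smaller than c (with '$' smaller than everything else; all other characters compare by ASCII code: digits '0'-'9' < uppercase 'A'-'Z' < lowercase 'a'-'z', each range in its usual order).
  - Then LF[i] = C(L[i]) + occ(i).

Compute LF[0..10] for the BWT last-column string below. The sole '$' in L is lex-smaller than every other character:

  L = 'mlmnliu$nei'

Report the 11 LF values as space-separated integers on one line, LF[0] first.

Char counts: '$':1, 'e':1, 'i':2, 'l':2, 'm':2, 'n':2, 'u':1
C (first-col start): C('$')=0, C('e')=1, C('i')=2, C('l')=4, C('m')=6, C('n')=8, C('u')=10
L[0]='m': occ=0, LF[0]=C('m')+0=6+0=6
L[1]='l': occ=0, LF[1]=C('l')+0=4+0=4
L[2]='m': occ=1, LF[2]=C('m')+1=6+1=7
L[3]='n': occ=0, LF[3]=C('n')+0=8+0=8
L[4]='l': occ=1, LF[4]=C('l')+1=4+1=5
L[5]='i': occ=0, LF[5]=C('i')+0=2+0=2
L[6]='u': occ=0, LF[6]=C('u')+0=10+0=10
L[7]='$': occ=0, LF[7]=C('$')+0=0+0=0
L[8]='n': occ=1, LF[8]=C('n')+1=8+1=9
L[9]='e': occ=0, LF[9]=C('e')+0=1+0=1
L[10]='i': occ=1, LF[10]=C('i')+1=2+1=3

Answer: 6 4 7 8 5 2 10 0 9 1 3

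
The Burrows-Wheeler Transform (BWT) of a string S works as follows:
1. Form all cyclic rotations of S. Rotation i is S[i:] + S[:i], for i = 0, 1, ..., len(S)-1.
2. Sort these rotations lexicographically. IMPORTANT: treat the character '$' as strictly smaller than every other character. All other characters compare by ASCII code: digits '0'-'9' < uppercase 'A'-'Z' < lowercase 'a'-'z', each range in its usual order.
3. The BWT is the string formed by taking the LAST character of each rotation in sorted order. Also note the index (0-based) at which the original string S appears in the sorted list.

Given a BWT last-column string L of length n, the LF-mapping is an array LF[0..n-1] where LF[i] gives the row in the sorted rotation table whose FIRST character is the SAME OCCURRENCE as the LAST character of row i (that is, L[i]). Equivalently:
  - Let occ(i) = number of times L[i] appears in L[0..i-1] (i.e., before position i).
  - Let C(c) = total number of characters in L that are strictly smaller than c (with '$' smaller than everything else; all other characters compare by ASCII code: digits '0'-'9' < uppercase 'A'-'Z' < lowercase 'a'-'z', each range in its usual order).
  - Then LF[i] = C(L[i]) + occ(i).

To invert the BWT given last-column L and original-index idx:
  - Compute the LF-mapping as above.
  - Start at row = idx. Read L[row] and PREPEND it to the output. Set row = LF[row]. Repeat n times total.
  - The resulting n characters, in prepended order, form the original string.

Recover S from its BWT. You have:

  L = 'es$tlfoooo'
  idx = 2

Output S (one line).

LF mapping: 1 8 0 9 3 2 4 5 6 7
Walk LF starting at row 2, prepending L[row]:
  step 1: row=2, L[2]='$', prepend. Next row=LF[2]=0
  step 2: row=0, L[0]='e', prepend. Next row=LF[0]=1
  step 3: row=1, L[1]='s', prepend. Next row=LF[1]=8
  step 4: row=8, L[8]='o', prepend. Next row=LF[8]=6
  step 5: row=6, L[6]='o', prepend. Next row=LF[6]=4
  step 6: row=4, L[4]='l', prepend. Next row=LF[4]=3
  step 7: row=3, L[3]='t', prepend. Next row=LF[3]=9
  step 8: row=9, L[9]='o', prepend. Next row=LF[9]=7
  step 9: row=7, L[7]='o', prepend. Next row=LF[7]=5
  step 10: row=5, L[5]='f', prepend. Next row=LF[5]=2
Reversed output: footloose$

Answer: footloose$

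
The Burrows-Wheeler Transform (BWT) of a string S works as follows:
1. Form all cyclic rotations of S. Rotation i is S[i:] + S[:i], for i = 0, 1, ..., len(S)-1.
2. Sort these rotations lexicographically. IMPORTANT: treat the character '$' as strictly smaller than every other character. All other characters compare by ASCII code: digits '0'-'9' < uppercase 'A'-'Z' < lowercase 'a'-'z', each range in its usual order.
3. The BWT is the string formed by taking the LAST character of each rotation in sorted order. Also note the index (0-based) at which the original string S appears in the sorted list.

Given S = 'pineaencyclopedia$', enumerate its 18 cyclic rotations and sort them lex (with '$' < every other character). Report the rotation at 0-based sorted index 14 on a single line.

Answer: opedia$pineaencycl

Derivation:
All 18 rotations (rotation i = S[i:]+S[:i]):
  rot[0] = pineaencyclopedia$
  rot[1] = ineaencyclopedia$p
  rot[2] = neaencyclopedia$pi
  rot[3] = eaencyclopedia$pin
  rot[4] = aencyclopedia$pine
  rot[5] = encyclopedia$pinea
  rot[6] = ncyclopedia$pineae
  rot[7] = cyclopedia$pineaen
  rot[8] = yclopedia$pineaenc
  rot[9] = clopedia$pineaency
  rot[10] = lopedia$pineaencyc
  rot[11] = opedia$pineaencycl
  rot[12] = pedia$pineaencyclo
  rot[13] = edia$pineaencyclop
  rot[14] = dia$pineaencyclope
  rot[15] = ia$pineaencycloped
  rot[16] = a$pineaencyclopedi
  rot[17] = $pineaencyclopedia
Sorted (with $ < everything):
  sorted[0] = $pineaencyclopedia
  sorted[1] = a$pineaencyclopedi
  sorted[2] = aencyclopedia$pine
  sorted[3] = clopedia$pineaency
  sorted[4] = cyclopedia$pineaen
  sorted[5] = dia$pineaencyclope
  sorted[6] = eaencyclopedia$pin
  sorted[7] = edia$pineaencyclop
  sorted[8] = encyclopedia$pinea
  sorted[9] = ia$pineaencycloped
  sorted[10] = ineaencyclopedia$p
  sorted[11] = lopedia$pineaencyc
  sorted[12] = ncyclopedia$pineae
  sorted[13] = neaencyclopedia$pi
  sorted[14] = opedia$pineaencycl
  sorted[15] = pedia$pineaencyclo
  sorted[16] = pineaencyclopedia$
  sorted[17] = yclopedia$pineaenc
sorted[14] = opedia$pineaencycl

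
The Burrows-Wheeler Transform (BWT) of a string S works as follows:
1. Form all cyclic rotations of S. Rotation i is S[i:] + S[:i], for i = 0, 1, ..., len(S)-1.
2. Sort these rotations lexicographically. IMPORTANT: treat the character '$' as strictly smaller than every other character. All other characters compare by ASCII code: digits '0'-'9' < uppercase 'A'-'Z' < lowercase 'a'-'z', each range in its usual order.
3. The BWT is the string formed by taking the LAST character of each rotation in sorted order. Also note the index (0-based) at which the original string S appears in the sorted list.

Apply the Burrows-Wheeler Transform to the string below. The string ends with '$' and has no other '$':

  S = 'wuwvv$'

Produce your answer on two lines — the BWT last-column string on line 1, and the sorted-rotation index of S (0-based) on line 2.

Answer: vwvw$u
4

Derivation:
All 6 rotations (rotation i = S[i:]+S[:i]):
  rot[0] = wuwvv$
  rot[1] = uwvv$w
  rot[2] = wvv$wu
  rot[3] = vv$wuw
  rot[4] = v$wuwv
  rot[5] = $wuwvv
Sorted (with $ < everything):
  sorted[0] = $wuwvv  (last char: 'v')
  sorted[1] = uwvv$w  (last char: 'w')
  sorted[2] = v$wuwv  (last char: 'v')
  sorted[3] = vv$wuw  (last char: 'w')
  sorted[4] = wuwvv$  (last char: '$')
  sorted[5] = wvv$wu  (last char: 'u')
Last column: vwvw$u
Original string S is at sorted index 4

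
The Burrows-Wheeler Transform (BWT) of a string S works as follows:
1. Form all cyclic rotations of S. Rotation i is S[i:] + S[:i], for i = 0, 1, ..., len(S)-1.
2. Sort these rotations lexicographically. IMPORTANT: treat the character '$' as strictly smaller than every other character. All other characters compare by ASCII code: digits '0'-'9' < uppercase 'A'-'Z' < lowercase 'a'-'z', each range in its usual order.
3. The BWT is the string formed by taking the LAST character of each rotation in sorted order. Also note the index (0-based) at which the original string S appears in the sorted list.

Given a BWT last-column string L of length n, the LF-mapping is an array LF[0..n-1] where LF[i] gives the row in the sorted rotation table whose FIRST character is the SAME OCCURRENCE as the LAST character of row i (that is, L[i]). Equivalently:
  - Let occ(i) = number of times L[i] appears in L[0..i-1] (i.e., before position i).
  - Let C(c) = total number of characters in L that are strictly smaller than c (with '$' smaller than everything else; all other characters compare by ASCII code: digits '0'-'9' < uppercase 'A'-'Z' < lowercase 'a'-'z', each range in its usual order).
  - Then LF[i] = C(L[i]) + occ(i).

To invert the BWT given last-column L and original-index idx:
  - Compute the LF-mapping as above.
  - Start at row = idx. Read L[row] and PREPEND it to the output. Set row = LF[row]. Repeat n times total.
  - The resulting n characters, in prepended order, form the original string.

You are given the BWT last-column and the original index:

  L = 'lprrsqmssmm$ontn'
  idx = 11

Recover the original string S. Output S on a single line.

Answer: rmqnsosmrmntspl$

Derivation:
LF mapping: 1 8 10 11 12 9 2 13 14 3 4 0 7 5 15 6
Walk LF starting at row 11, prepending L[row]:
  step 1: row=11, L[11]='$', prepend. Next row=LF[11]=0
  step 2: row=0, L[0]='l', prepend. Next row=LF[0]=1
  step 3: row=1, L[1]='p', prepend. Next row=LF[1]=8
  step 4: row=8, L[8]='s', prepend. Next row=LF[8]=14
  step 5: row=14, L[14]='t', prepend. Next row=LF[14]=15
  step 6: row=15, L[15]='n', prepend. Next row=LF[15]=6
  step 7: row=6, L[6]='m', prepend. Next row=LF[6]=2
  step 8: row=2, L[2]='r', prepend. Next row=LF[2]=10
  step 9: row=10, L[10]='m', prepend. Next row=LF[10]=4
  step 10: row=4, L[4]='s', prepend. Next row=LF[4]=12
  step 11: row=12, L[12]='o', prepend. Next row=LF[12]=7
  step 12: row=7, L[7]='s', prepend. Next row=LF[7]=13
  step 13: row=13, L[13]='n', prepend. Next row=LF[13]=5
  step 14: row=5, L[5]='q', prepend. Next row=LF[5]=9
  step 15: row=9, L[9]='m', prepend. Next row=LF[9]=3
  step 16: row=3, L[3]='r', prepend. Next row=LF[3]=11
Reversed output: rmqnsosmrmntspl$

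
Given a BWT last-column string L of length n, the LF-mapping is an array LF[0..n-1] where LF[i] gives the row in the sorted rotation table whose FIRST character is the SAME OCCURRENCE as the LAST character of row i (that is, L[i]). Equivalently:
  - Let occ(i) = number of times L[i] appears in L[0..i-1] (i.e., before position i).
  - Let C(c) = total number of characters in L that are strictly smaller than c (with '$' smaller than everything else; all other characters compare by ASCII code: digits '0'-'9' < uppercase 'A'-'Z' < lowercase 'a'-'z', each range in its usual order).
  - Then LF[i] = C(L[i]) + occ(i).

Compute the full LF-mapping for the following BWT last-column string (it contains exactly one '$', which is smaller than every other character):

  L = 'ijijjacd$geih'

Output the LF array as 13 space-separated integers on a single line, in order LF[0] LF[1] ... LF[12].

Char counts: '$':1, 'a':1, 'c':1, 'd':1, 'e':1, 'g':1, 'h':1, 'i':3, 'j':3
C (first-col start): C('$')=0, C('a')=1, C('c')=2, C('d')=3, C('e')=4, C('g')=5, C('h')=6, C('i')=7, C('j')=10
L[0]='i': occ=0, LF[0]=C('i')+0=7+0=7
L[1]='j': occ=0, LF[1]=C('j')+0=10+0=10
L[2]='i': occ=1, LF[2]=C('i')+1=7+1=8
L[3]='j': occ=1, LF[3]=C('j')+1=10+1=11
L[4]='j': occ=2, LF[4]=C('j')+2=10+2=12
L[5]='a': occ=0, LF[5]=C('a')+0=1+0=1
L[6]='c': occ=0, LF[6]=C('c')+0=2+0=2
L[7]='d': occ=0, LF[7]=C('d')+0=3+0=3
L[8]='$': occ=0, LF[8]=C('$')+0=0+0=0
L[9]='g': occ=0, LF[9]=C('g')+0=5+0=5
L[10]='e': occ=0, LF[10]=C('e')+0=4+0=4
L[11]='i': occ=2, LF[11]=C('i')+2=7+2=9
L[12]='h': occ=0, LF[12]=C('h')+0=6+0=6

Answer: 7 10 8 11 12 1 2 3 0 5 4 9 6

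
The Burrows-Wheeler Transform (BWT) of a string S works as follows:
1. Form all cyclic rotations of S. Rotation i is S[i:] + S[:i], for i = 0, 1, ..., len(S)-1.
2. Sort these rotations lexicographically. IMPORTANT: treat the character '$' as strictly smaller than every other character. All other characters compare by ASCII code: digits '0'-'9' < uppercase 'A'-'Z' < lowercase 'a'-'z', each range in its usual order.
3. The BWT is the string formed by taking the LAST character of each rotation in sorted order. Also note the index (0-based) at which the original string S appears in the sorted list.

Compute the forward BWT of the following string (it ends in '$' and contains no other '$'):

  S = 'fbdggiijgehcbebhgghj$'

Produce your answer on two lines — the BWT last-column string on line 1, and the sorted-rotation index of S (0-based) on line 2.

All 21 rotations (rotation i = S[i:]+S[:i]):
  rot[0] = fbdggiijgehcbebhgghj$
  rot[1] = bdggiijgehcbebhgghj$f
  rot[2] = dggiijgehcbebhgghj$fb
  rot[3] = ggiijgehcbebhgghj$fbd
  rot[4] = giijgehcbebhgghj$fbdg
  rot[5] = iijgehcbebhgghj$fbdgg
  rot[6] = ijgehcbebhgghj$fbdggi
  rot[7] = jgehcbebhgghj$fbdggii
  rot[8] = gehcbebhgghj$fbdggiij
  rot[9] = ehcbebhgghj$fbdggiijg
  rot[10] = hcbebhgghj$fbdggiijge
  rot[11] = cbebhgghj$fbdggiijgeh
  rot[12] = bebhgghj$fbdggiijgehc
  rot[13] = ebhgghj$fbdggiijgehcb
  rot[14] = bhgghj$fbdggiijgehcbe
  rot[15] = hgghj$fbdggiijgehcbeb
  rot[16] = gghj$fbdggiijgehcbebh
  rot[17] = ghj$fbdggiijgehcbebhg
  rot[18] = hj$fbdggiijgehcbebhgg
  rot[19] = j$fbdggiijgehcbebhggh
  rot[20] = $fbdggiijgehcbebhgghj
Sorted (with $ < everything):
  sorted[0] = $fbdggiijgehcbebhgghj  (last char: 'j')
  sorted[1] = bdggiijgehcbebhgghj$f  (last char: 'f')
  sorted[2] = bebhgghj$fbdggiijgehc  (last char: 'c')
  sorted[3] = bhgghj$fbdggiijgehcbe  (last char: 'e')
  sorted[4] = cbebhgghj$fbdggiijgeh  (last char: 'h')
  sorted[5] = dggiijgehcbebhgghj$fb  (last char: 'b')
  sorted[6] = ebhgghj$fbdggiijgehcb  (last char: 'b')
  sorted[7] = ehcbebhgghj$fbdggiijg  (last char: 'g')
  sorted[8] = fbdggiijgehcbebhgghj$  (last char: '$')
  sorted[9] = gehcbebhgghj$fbdggiij  (last char: 'j')
  sorted[10] = gghj$fbdggiijgehcbebh  (last char: 'h')
  sorted[11] = ggiijgehcbebhgghj$fbd  (last char: 'd')
  sorted[12] = ghj$fbdggiijgehcbebhg  (last char: 'g')
  sorted[13] = giijgehcbebhgghj$fbdg  (last char: 'g')
  sorted[14] = hcbebhgghj$fbdggiijge  (last char: 'e')
  sorted[15] = hgghj$fbdggiijgehcbeb  (last char: 'b')
  sorted[16] = hj$fbdggiijgehcbebhgg  (last char: 'g')
  sorted[17] = iijgehcbebhgghj$fbdgg  (last char: 'g')
  sorted[18] = ijgehcbebhgghj$fbdggi  (last char: 'i')
  sorted[19] = j$fbdggiijgehcbebhggh  (last char: 'h')
  sorted[20] = jgehcbebhgghj$fbdggii  (last char: 'i')
Last column: jfcehbbg$jhdggebggihi
Original string S is at sorted index 8

Answer: jfcehbbg$jhdggebggihi
8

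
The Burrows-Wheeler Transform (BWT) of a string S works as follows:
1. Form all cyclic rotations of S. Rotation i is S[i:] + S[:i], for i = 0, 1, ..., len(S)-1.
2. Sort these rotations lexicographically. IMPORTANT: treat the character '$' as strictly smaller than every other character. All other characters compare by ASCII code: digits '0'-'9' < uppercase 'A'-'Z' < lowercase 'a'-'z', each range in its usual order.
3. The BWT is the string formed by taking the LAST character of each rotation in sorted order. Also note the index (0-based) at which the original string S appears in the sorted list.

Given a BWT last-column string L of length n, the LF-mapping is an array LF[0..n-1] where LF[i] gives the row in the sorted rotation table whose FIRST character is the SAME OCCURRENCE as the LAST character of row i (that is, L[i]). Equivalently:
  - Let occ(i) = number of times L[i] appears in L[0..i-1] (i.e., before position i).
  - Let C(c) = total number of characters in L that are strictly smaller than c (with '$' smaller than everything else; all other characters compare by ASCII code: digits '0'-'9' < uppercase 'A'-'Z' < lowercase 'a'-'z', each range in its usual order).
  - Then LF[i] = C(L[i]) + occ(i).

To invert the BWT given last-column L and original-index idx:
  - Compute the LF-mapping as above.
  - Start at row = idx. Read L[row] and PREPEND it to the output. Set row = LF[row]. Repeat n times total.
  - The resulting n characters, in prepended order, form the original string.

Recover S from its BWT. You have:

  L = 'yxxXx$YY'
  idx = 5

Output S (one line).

LF mapping: 7 4 5 1 6 0 2 3
Walk LF starting at row 5, prepending L[row]:
  step 1: row=5, L[5]='$', prepend. Next row=LF[5]=0
  step 2: row=0, L[0]='y', prepend. Next row=LF[0]=7
  step 3: row=7, L[7]='Y', prepend. Next row=LF[7]=3
  step 4: row=3, L[3]='X', prepend. Next row=LF[3]=1
  step 5: row=1, L[1]='x', prepend. Next row=LF[1]=4
  step 6: row=4, L[4]='x', prepend. Next row=LF[4]=6
  step 7: row=6, L[6]='Y', prepend. Next row=LF[6]=2
  step 8: row=2, L[2]='x', prepend. Next row=LF[2]=5
Reversed output: xYxxXYy$

Answer: xYxxXYy$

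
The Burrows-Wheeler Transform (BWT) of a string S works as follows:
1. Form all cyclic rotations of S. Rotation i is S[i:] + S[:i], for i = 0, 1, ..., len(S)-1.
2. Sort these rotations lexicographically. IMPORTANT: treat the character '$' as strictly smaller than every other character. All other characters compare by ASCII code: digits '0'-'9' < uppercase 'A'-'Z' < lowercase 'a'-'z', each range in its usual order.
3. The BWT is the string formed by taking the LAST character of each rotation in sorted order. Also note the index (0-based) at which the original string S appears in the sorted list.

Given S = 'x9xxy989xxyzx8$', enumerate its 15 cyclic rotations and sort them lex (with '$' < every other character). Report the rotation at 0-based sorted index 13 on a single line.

Answer: yzx8$x9xxy989xx

Derivation:
All 15 rotations (rotation i = S[i:]+S[:i]):
  rot[0] = x9xxy989xxyzx8$
  rot[1] = 9xxy989xxyzx8$x
  rot[2] = xxy989xxyzx8$x9
  rot[3] = xy989xxyzx8$x9x
  rot[4] = y989xxyzx8$x9xx
  rot[5] = 989xxyzx8$x9xxy
  rot[6] = 89xxyzx8$x9xxy9
  rot[7] = 9xxyzx8$x9xxy98
  rot[8] = xxyzx8$x9xxy989
  rot[9] = xyzx8$x9xxy989x
  rot[10] = yzx8$x9xxy989xx
  rot[11] = zx8$x9xxy989xxy
  rot[12] = x8$x9xxy989xxyz
  rot[13] = 8$x9xxy989xxyzx
  rot[14] = $x9xxy989xxyzx8
Sorted (with $ < everything):
  sorted[0] = $x9xxy989xxyzx8
  sorted[1] = 8$x9xxy989xxyzx
  sorted[2] = 89xxyzx8$x9xxy9
  sorted[3] = 989xxyzx8$x9xxy
  sorted[4] = 9xxy989xxyzx8$x
  sorted[5] = 9xxyzx8$x9xxy98
  sorted[6] = x8$x9xxy989xxyz
  sorted[7] = x9xxy989xxyzx8$
  sorted[8] = xxy989xxyzx8$x9
  sorted[9] = xxyzx8$x9xxy989
  sorted[10] = xy989xxyzx8$x9x
  sorted[11] = xyzx8$x9xxy989x
  sorted[12] = y989xxyzx8$x9xx
  sorted[13] = yzx8$x9xxy989xx
  sorted[14] = zx8$x9xxy989xxy
sorted[13] = yzx8$x9xxy989xx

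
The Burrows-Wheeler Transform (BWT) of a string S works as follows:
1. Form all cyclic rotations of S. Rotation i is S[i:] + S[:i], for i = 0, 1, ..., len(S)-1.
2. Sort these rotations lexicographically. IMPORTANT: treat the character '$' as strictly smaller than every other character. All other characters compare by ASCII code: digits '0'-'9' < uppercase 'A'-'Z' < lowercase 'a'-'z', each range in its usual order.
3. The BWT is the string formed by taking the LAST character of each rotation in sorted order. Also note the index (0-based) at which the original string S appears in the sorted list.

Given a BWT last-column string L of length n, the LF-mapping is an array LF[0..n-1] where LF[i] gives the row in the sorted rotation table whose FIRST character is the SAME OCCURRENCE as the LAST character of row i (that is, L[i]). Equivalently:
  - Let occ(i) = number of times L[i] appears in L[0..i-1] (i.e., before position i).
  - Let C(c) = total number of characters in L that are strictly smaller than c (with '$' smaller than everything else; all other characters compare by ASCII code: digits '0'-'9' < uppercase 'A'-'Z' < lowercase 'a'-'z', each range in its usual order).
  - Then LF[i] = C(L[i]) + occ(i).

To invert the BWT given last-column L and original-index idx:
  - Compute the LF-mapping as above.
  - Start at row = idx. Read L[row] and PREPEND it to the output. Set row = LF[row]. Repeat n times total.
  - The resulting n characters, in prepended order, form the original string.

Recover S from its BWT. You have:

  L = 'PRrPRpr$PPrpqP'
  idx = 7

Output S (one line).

Answer: RPprPPpPrqrRP$

Derivation:
LF mapping: 1 6 11 2 7 8 12 0 3 4 13 9 10 5
Walk LF starting at row 7, prepending L[row]:
  step 1: row=7, L[7]='$', prepend. Next row=LF[7]=0
  step 2: row=0, L[0]='P', prepend. Next row=LF[0]=1
  step 3: row=1, L[1]='R', prepend. Next row=LF[1]=6
  step 4: row=6, L[6]='r', prepend. Next row=LF[6]=12
  step 5: row=12, L[12]='q', prepend. Next row=LF[12]=10
  step 6: row=10, L[10]='r', prepend. Next row=LF[10]=13
  step 7: row=13, L[13]='P', prepend. Next row=LF[13]=5
  step 8: row=5, L[5]='p', prepend. Next row=LF[5]=8
  step 9: row=8, L[8]='P', prepend. Next row=LF[8]=3
  step 10: row=3, L[3]='P', prepend. Next row=LF[3]=2
  step 11: row=2, L[2]='r', prepend. Next row=LF[2]=11
  step 12: row=11, L[11]='p', prepend. Next row=LF[11]=9
  step 13: row=9, L[9]='P', prepend. Next row=LF[9]=4
  step 14: row=4, L[4]='R', prepend. Next row=LF[4]=7
Reversed output: RPprPPpPrqrRP$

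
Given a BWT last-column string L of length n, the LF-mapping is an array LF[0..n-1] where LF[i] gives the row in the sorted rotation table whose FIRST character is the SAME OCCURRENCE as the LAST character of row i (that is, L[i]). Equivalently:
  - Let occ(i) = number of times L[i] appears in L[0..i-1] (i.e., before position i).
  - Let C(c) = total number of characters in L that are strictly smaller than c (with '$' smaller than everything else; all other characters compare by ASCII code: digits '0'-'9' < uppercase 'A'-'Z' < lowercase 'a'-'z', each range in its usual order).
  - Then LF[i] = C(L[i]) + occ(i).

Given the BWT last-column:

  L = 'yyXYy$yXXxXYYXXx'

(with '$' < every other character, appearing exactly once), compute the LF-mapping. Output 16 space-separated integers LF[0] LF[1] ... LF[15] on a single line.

Answer: 12 13 1 7 14 0 15 2 3 10 4 8 9 5 6 11

Derivation:
Char counts: '$':1, 'X':6, 'Y':3, 'x':2, 'y':4
C (first-col start): C('$')=0, C('X')=1, C('Y')=7, C('x')=10, C('y')=12
L[0]='y': occ=0, LF[0]=C('y')+0=12+0=12
L[1]='y': occ=1, LF[1]=C('y')+1=12+1=13
L[2]='X': occ=0, LF[2]=C('X')+0=1+0=1
L[3]='Y': occ=0, LF[3]=C('Y')+0=7+0=7
L[4]='y': occ=2, LF[4]=C('y')+2=12+2=14
L[5]='$': occ=0, LF[5]=C('$')+0=0+0=0
L[6]='y': occ=3, LF[6]=C('y')+3=12+3=15
L[7]='X': occ=1, LF[7]=C('X')+1=1+1=2
L[8]='X': occ=2, LF[8]=C('X')+2=1+2=3
L[9]='x': occ=0, LF[9]=C('x')+0=10+0=10
L[10]='X': occ=3, LF[10]=C('X')+3=1+3=4
L[11]='Y': occ=1, LF[11]=C('Y')+1=7+1=8
L[12]='Y': occ=2, LF[12]=C('Y')+2=7+2=9
L[13]='X': occ=4, LF[13]=C('X')+4=1+4=5
L[14]='X': occ=5, LF[14]=C('X')+5=1+5=6
L[15]='x': occ=1, LF[15]=C('x')+1=10+1=11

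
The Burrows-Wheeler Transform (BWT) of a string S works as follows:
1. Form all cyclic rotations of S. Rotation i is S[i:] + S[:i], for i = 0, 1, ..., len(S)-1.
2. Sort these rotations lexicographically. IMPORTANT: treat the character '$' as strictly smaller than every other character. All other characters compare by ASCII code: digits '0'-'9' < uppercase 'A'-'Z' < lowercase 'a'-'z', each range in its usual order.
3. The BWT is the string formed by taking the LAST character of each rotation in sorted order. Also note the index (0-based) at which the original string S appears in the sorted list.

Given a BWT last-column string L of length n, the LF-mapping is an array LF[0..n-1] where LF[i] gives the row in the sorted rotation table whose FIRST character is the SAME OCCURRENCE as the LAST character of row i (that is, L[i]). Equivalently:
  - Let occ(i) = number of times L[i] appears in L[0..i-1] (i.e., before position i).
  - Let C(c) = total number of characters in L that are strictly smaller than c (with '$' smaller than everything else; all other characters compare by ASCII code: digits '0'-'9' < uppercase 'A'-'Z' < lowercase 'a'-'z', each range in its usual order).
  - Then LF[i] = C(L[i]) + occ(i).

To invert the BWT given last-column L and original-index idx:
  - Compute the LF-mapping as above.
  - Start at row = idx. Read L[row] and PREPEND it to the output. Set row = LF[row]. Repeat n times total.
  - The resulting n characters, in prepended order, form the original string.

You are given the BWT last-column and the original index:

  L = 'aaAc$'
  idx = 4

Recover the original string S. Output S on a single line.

LF mapping: 2 3 1 4 0
Walk LF starting at row 4, prepending L[row]:
  step 1: row=4, L[4]='$', prepend. Next row=LF[4]=0
  step 2: row=0, L[0]='a', prepend. Next row=LF[0]=2
  step 3: row=2, L[2]='A', prepend. Next row=LF[2]=1
  step 4: row=1, L[1]='a', prepend. Next row=LF[1]=3
  step 5: row=3, L[3]='c', prepend. Next row=LF[3]=4
Reversed output: caAa$

Answer: caAa$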